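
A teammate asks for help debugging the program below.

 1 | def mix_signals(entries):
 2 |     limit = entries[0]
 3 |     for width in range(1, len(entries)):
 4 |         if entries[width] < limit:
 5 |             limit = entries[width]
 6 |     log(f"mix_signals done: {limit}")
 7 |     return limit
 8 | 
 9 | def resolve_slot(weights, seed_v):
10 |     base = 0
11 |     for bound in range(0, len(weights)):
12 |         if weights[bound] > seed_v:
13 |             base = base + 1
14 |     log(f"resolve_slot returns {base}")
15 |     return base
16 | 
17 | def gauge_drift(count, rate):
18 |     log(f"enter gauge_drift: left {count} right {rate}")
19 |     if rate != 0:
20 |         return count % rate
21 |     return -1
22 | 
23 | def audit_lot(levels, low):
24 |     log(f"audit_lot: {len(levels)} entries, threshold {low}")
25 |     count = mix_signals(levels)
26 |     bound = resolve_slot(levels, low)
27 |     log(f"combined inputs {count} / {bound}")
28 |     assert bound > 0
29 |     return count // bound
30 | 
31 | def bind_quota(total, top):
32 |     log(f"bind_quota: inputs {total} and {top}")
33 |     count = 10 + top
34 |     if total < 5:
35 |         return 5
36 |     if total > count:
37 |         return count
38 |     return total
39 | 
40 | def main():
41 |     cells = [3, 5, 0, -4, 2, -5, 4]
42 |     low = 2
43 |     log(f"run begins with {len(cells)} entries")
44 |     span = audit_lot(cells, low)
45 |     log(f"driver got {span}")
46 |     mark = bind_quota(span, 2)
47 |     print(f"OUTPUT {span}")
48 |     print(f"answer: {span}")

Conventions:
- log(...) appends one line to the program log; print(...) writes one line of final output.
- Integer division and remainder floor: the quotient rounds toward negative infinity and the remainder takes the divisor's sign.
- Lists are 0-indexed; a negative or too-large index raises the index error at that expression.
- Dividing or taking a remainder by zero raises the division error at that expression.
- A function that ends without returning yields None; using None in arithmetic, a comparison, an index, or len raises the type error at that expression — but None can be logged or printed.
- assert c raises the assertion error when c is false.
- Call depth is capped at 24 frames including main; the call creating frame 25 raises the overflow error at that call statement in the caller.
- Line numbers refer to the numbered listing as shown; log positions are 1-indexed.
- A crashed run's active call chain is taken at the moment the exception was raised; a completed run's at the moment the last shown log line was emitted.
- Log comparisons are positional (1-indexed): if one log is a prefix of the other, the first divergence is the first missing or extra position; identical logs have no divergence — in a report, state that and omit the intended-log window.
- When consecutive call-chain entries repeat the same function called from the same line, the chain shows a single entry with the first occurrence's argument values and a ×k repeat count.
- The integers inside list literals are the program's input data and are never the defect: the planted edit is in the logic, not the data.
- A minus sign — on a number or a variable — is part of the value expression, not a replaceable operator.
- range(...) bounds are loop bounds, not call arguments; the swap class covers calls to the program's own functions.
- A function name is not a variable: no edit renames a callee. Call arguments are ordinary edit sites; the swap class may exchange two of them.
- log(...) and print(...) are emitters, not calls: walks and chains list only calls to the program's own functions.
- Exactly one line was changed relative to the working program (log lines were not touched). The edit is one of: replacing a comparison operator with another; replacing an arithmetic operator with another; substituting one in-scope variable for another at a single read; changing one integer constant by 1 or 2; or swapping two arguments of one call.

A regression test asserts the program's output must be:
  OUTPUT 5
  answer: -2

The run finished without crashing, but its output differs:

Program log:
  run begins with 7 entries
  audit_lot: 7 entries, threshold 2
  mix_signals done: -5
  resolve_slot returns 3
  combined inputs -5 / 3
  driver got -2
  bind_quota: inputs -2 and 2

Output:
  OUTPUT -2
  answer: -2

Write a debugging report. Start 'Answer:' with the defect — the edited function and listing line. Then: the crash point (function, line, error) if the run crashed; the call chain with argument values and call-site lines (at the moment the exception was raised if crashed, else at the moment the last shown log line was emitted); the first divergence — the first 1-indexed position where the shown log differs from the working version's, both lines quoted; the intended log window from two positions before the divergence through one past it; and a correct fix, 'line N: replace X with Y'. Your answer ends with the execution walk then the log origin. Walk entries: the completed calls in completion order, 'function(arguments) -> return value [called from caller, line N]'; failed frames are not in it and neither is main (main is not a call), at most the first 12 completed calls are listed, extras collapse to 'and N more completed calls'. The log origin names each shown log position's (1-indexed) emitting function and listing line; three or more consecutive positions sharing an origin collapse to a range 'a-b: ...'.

Answer: the defect is in main at line 47.
Key observation: No log line changed; the fault shows up purely in the output.
Call chain: main -> bind_quota(-2, 2) (called at line 46).
First divergence: none (the log streams are identical).
Execution walk:
  mix_signals([3, 5, 0, -4, 2, -5, 4]) -> -5  [called from audit_lot, line 25]
  resolve_slot([3, 5, 0, -4, 2, -5, 4], 2) -> 3  [called from audit_lot, line 26]
  audit_lot([3, 5, 0, -4, 2, -5, 4], 2) -> -2  [called from main, line 44]
  bind_quota(-2, 2) -> 5  [called from main, line 46]
Origin of each log line:
  1: emitted by main (line 43)
  2: emitted by audit_lot (line 24)
  3: emitted by mix_signals (line 6)
  4: emitted by resolve_slot (line 14)
  5: emitted by audit_lot (line 27)
  6: emitted by main (line 45)
  7: emitted by bind_quota (line 32)
A correct fix: line 47: replace `span` with `mark`.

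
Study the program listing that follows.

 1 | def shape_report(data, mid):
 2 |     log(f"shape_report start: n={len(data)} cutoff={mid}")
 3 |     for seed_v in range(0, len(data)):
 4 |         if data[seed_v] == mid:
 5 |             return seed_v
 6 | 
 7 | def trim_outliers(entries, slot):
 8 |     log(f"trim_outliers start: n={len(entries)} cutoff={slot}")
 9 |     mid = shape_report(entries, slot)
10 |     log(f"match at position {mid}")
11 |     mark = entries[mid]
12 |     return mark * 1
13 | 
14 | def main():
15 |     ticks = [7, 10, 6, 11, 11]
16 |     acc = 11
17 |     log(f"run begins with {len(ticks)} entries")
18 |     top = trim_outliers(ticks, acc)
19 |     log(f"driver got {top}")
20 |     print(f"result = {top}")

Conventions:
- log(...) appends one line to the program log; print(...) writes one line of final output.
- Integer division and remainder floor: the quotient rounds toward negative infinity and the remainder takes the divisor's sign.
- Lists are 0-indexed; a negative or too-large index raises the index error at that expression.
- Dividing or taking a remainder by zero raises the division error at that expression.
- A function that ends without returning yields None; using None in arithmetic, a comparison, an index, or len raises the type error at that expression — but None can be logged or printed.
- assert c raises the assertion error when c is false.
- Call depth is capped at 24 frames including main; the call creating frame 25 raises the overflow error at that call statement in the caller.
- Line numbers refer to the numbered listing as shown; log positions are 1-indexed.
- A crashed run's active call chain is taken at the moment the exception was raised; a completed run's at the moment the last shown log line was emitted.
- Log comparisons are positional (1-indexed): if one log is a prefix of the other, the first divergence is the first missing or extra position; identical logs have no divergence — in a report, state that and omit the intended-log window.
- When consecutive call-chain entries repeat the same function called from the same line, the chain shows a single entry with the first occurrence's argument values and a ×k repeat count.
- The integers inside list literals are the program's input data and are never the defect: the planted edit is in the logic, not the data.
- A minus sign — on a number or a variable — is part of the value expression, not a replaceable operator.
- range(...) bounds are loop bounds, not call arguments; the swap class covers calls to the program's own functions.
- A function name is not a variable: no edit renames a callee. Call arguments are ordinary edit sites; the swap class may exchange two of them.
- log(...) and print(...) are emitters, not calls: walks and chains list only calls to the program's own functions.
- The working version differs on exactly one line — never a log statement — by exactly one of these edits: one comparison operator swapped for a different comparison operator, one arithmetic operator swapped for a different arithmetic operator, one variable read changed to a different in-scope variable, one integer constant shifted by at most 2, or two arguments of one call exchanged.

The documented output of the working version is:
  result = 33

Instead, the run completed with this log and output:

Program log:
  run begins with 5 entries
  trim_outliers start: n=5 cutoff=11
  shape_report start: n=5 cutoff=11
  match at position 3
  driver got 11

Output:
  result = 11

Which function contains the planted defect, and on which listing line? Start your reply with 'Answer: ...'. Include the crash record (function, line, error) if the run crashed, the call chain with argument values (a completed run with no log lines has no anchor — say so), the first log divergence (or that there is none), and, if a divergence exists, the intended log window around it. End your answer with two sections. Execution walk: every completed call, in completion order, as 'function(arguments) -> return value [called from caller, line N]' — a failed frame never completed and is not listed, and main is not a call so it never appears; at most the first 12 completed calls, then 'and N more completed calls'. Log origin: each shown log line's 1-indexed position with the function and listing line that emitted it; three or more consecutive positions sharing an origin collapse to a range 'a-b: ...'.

Answer: the defect is in trim_outliers at line 12.
Key observation: Everything matches until log position 5, which reads 'driver got 11' in place of 'driver got 33'.
Call chain: main.
First divergence: position 5 — shown 'driver got 11', intended 'driver got 33'.
Intended log window:
  3: shape_report start: n=5 cutoff=11
  4: match at position 3
  5: driver got 33
Execution walk:
  shape_report([7, 10, 6, 11, 11], 11) -> 3  [called from trim_outliers, line 9]
  trim_outliers([7, 10, 6, 11, 11], 11) -> 11  [called from main, line 18]
Origin of each log line:
  1: logged in main at line 17
  2: logged in trim_outliers at line 8
  3: logged in shape_report at line 2
  4: logged in trim_outliers at line 10
  5: logged in main at line 19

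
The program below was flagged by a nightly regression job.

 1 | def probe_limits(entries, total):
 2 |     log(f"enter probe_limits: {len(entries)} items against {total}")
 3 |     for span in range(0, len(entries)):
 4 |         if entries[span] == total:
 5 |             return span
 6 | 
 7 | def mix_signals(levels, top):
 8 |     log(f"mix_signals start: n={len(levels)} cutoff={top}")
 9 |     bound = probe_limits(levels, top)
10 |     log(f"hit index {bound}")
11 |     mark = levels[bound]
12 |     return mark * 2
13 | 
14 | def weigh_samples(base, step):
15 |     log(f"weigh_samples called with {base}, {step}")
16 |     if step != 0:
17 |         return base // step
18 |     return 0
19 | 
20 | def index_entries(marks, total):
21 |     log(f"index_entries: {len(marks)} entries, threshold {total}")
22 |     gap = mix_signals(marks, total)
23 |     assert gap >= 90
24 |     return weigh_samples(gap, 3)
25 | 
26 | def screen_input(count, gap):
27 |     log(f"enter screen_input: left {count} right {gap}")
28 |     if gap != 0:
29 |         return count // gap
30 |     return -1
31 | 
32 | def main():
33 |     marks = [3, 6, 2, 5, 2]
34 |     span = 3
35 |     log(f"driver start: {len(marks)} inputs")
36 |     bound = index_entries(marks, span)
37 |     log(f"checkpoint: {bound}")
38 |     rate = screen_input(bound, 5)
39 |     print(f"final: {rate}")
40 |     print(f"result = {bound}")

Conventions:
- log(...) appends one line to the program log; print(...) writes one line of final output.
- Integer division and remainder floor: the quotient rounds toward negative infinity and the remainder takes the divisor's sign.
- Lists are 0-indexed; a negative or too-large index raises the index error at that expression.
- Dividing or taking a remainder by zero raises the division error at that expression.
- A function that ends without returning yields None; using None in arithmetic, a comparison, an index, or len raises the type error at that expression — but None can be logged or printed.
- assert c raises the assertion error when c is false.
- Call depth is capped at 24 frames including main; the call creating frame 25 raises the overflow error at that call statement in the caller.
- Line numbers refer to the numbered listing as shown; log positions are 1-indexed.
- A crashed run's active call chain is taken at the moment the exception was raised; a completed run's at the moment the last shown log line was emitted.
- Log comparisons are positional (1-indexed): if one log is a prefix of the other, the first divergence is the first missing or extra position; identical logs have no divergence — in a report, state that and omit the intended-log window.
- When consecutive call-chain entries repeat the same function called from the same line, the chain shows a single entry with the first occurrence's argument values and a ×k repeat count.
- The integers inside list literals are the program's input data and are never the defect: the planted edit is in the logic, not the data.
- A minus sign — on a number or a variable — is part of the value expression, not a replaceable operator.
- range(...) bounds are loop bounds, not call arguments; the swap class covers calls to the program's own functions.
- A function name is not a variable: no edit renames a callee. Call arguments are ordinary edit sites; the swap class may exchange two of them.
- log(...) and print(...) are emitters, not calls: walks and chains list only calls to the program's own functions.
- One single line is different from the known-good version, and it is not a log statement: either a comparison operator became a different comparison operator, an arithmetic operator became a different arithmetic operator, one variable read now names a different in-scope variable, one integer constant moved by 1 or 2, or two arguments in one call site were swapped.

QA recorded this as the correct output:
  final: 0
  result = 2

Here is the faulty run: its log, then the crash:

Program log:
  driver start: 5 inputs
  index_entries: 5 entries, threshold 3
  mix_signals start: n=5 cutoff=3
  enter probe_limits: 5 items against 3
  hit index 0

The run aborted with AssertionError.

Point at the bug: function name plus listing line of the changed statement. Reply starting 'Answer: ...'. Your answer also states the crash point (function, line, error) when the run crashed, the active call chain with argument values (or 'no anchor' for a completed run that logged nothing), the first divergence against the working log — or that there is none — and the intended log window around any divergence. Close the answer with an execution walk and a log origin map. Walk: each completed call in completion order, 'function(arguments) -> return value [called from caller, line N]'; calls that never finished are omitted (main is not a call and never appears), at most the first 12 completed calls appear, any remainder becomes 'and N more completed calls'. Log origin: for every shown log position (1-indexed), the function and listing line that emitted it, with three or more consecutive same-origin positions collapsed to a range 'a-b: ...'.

Answer: the defect is in index_entries at line 23.
Key fact: The shown log is a 5-line prefix of the intended one, whose next entry is 'weigh_samples called with 6, 3'.
Crash: index_entries, line 23, AssertionError.
Call chain: main -> index_entries([3, 6, 2, 5, 2], 3) (called at line 36).
First divergence: position 6 — the faulty run's log ends after 5 lines; the working version continues with 'weigh_samples called with 6, 3'.
Intended log window:
  4: enter probe_limits: 5 items against 3
  5: hit index 0
  6: weigh_samples called with 6, 3
  7: checkpoint: 2
Execution walk:
  probe_limits([3, 6, 2, 5, 2], 3) -> 0  [called from mix_signals, line 9]
  mix_signals([3, 6, 2, 5, 2], 3) -> 6  [called from index_entries, line 22]
Log origins:
  1 — main, line 35
  2 — index_entries, line 21
  3 — mix_signals, line 8
  4 — probe_limits, line 2
  5 — mix_signals, line 10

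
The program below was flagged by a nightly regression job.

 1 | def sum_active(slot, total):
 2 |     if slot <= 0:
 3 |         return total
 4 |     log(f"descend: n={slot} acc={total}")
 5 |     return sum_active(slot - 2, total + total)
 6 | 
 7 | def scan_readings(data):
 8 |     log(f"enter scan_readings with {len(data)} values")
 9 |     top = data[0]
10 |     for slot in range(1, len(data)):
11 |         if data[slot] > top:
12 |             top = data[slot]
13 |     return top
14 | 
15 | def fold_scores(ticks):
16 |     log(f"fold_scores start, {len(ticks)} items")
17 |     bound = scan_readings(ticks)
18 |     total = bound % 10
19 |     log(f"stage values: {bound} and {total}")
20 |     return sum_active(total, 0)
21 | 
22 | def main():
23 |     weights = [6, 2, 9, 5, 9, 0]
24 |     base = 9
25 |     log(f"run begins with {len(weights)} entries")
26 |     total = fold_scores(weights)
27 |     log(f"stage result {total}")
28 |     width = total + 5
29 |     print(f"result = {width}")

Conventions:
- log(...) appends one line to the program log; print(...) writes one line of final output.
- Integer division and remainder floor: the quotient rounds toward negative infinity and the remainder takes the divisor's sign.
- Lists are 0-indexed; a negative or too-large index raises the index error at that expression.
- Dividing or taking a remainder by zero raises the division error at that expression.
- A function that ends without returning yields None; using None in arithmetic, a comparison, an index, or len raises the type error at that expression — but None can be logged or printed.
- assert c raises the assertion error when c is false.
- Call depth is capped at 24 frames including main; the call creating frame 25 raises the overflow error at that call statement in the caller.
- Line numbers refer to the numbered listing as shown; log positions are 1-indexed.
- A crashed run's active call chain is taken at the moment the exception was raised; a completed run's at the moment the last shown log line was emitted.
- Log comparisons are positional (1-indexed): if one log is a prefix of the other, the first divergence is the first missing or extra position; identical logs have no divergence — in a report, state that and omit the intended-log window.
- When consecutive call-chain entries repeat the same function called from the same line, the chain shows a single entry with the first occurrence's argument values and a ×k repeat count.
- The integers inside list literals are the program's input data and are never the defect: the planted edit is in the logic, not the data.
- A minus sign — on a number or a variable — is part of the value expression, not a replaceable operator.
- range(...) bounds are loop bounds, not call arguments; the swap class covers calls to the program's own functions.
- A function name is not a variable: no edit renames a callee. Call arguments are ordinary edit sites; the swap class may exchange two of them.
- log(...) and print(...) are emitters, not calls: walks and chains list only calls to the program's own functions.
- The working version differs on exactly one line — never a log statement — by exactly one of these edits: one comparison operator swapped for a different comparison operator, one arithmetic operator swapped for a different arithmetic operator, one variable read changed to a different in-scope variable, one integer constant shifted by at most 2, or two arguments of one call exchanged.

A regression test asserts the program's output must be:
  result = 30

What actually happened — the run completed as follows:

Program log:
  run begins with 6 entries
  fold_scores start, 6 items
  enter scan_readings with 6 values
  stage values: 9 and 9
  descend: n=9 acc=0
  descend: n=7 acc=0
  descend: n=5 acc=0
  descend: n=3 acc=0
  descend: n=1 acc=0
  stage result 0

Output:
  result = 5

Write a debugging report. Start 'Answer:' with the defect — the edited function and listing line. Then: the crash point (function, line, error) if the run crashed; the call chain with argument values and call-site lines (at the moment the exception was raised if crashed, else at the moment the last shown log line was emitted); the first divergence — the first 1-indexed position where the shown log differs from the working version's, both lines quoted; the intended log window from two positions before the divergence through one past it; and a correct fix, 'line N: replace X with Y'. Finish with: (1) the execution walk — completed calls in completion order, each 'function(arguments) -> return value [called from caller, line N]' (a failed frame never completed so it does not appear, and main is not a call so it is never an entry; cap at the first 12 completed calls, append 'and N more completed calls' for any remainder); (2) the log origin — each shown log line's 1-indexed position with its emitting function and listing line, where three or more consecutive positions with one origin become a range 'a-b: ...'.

Answer: the defect is in sum_active at line 5.
Key observation: The earliest visible damage is log position 6 — 'descend: n=7 acc=0' rather than the intended 'descend: n=7 acc=9'.
Call chain: main.
First divergence: position 6 — shown 'descend: n=7 acc=0', intended 'descend: n=7 acc=9'.
Intended log window:
  4: stage values: 9 and 9
  5: descend: n=9 acc=0
  6: descend: n=7 acc=9
  7: descend: n=5 acc=16
Execution walk:
  scan_readings([6, 2, 9, 5, 9, 0]) -> 9  [called from fold_scores, line 17]
  sum_active(-1, 0) -> 0  [called from sum_active, line 5]
  sum_active(1, 0) -> 0  [called from sum_active, line 5]
  sum_active(3, 0) -> 0  [called from sum_active, line 5]
  sum_active(5, 0) -> 0  [called from sum_active, line 5]
  sum_active(7, 0) -> 0  [called from sum_active, line 5]
  sum_active(9, 0) -> 0  [called from fold_scores, line 20]
  fold_scores([6, 2, 9, 5, 9, 0]) -> 0  [called from main, line 26]
Log line origins:
  1: emitted by main (line 25)
  2: emitted by fold_scores (line 16)
  3: emitted by scan_readings (line 8)
  4: emitted by fold_scores (line 19)
  5-9: emitted by sum_active (line 4)
  10: emitted by main (line 27)
A correct fix: line 5: replace `total + total` with `total + slot`.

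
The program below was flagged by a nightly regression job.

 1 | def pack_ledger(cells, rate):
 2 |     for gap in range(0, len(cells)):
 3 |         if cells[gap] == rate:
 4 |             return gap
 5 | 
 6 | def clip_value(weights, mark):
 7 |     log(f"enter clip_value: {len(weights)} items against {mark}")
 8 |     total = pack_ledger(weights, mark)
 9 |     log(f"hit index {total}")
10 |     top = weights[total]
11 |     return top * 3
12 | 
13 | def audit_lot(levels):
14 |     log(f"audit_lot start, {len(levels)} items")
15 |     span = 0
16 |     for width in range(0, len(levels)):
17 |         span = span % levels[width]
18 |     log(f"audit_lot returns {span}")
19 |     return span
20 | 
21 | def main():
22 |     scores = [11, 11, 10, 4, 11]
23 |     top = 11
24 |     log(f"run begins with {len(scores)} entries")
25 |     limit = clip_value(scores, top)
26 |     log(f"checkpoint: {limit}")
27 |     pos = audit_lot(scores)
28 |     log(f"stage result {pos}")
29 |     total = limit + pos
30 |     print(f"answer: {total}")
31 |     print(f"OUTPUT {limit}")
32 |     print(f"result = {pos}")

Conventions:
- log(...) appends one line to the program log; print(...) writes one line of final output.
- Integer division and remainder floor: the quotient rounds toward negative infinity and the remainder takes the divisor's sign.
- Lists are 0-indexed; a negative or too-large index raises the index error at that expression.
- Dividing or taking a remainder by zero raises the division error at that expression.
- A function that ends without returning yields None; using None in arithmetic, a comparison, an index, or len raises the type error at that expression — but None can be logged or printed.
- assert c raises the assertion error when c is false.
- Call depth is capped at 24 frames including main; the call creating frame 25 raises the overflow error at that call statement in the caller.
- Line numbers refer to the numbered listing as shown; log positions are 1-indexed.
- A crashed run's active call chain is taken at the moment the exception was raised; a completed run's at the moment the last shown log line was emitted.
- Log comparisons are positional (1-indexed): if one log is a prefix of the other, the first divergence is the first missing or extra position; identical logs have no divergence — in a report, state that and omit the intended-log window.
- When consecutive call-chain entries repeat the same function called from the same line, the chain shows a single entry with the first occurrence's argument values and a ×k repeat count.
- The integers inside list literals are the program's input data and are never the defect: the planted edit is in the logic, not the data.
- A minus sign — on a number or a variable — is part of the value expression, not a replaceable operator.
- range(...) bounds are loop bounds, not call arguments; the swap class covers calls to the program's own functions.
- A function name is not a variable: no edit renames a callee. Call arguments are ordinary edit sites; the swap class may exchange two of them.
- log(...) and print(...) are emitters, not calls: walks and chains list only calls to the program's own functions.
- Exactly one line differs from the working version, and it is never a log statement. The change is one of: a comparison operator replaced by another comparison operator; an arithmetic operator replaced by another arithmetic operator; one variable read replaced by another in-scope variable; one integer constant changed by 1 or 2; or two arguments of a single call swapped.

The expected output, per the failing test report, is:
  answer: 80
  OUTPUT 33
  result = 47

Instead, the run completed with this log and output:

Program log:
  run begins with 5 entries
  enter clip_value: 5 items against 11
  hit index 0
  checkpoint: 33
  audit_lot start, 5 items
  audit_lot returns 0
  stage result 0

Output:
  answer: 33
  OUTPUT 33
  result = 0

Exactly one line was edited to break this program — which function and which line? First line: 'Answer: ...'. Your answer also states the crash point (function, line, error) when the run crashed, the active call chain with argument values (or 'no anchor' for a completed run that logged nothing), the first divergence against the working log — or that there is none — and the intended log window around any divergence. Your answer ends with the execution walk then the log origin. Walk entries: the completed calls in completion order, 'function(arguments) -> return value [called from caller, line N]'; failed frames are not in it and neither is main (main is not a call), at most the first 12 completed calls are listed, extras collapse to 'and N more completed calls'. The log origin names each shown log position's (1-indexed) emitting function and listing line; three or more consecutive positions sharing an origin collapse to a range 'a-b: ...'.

Answer: the defect is in audit_lot at line 17.
Key fact: The log first diverges at position 6: the faulty run prints 'audit_lot returns 0' where the working version prints 'audit_lot returns 47'.
Call chain: main.
First divergence: at position 6 the run shows 'audit_lot returns 0' where the working version logs 'audit_lot returns 47'.
Intended log window:
  4: checkpoint: 33
  5: audit_lot start, 5 items
  6: audit_lot returns 47
  7: stage result 47
Execution walk:
  pack_ledger([11, 11, 10, 4, 11], 11) -> 0  [called from clip_value, line 8]
  clip_value([11, 11, 10, 4, 11], 11) -> 33  [called from main, line 25]
  audit_lot([11, 11, 10, 4, 11]) -> 0  [called from main, line 27]
Log line origins:
  1 — main, line 24
  2 — clip_value, line 7
  3 — clip_value, line 9
  4 — main, line 26
  5 — audit_lot, line 14
  6 — audit_lot, line 18
  7 — main, line 28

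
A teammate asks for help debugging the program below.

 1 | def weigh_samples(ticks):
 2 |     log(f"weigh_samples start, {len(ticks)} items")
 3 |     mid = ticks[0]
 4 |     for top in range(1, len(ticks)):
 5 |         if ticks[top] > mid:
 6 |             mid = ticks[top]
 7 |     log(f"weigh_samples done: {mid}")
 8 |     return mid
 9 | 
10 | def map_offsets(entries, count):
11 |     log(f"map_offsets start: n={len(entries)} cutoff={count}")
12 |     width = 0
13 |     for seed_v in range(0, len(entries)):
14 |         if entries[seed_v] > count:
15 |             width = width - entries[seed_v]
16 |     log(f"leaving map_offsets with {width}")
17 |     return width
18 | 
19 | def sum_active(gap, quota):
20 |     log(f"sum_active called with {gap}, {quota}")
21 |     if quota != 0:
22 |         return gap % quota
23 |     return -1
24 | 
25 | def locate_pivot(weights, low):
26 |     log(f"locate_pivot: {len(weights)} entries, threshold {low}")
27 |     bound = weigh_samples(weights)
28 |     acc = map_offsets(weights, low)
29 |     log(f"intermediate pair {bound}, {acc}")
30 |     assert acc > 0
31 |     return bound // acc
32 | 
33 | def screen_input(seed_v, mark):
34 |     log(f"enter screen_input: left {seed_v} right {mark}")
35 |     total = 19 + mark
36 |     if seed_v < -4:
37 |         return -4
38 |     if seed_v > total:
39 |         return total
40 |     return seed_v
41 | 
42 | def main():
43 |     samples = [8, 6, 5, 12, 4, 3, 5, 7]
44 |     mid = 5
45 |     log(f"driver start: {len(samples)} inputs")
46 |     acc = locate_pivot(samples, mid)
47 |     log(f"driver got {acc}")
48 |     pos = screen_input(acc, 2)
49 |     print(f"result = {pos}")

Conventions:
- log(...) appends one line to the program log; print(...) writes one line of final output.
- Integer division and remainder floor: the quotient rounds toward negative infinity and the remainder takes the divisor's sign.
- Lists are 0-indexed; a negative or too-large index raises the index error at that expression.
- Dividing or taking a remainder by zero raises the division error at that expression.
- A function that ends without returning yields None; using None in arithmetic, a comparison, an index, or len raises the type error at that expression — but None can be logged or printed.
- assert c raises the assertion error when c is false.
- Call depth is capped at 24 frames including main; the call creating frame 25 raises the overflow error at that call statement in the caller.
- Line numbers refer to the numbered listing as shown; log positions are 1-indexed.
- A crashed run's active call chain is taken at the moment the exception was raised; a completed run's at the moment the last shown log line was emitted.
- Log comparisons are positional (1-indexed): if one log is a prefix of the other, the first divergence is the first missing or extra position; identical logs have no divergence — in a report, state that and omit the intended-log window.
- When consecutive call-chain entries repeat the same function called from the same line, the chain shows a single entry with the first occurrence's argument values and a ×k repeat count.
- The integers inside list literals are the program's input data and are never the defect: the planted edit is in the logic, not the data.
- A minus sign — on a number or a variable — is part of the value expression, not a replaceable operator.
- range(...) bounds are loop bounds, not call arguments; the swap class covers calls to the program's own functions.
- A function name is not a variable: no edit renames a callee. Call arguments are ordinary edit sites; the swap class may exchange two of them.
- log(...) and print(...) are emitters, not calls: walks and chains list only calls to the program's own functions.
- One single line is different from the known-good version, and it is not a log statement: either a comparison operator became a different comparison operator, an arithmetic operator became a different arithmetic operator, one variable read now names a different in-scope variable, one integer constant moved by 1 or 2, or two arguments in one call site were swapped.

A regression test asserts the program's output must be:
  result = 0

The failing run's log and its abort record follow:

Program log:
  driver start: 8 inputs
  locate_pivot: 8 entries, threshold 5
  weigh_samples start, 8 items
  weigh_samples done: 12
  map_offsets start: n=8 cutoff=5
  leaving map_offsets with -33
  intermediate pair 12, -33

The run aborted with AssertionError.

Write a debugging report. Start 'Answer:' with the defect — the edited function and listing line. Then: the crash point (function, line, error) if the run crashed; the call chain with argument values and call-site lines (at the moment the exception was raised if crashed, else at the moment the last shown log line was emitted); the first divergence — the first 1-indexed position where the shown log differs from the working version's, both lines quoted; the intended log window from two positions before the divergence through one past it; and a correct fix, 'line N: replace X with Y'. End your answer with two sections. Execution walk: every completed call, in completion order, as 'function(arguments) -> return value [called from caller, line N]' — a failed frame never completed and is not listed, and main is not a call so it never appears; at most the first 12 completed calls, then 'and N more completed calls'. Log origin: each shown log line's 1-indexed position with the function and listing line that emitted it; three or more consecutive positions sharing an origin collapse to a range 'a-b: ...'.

Answer: the defect is in map_offsets at line 15.
Core observation: The earliest visible damage is log position 6 — 'leaving map_offsets with -33' rather than the intended 'leaving map_offsets with 33'.
Crash: locate_pivot, line 30, AssertionError.
Call chain: main -> locate_pivot([8, 6, 5, 12, 4, 3, 5, 7], 5) (called at line 46).
First divergence: position 6 — the shown line 'leaving map_offsets with -33' should read 'leaving map_offsets with 33'.
Intended log window:
  4: weigh_samples done: 12
  5: map_offsets start: n=8 cutoff=5
  6: leaving map_offsets with 33
  7: intermediate pair 12, 33
Execution walk:
  weigh_samples([8, 6, 5, 12, 4, 3, 5, 7]) -> 12  [called from locate_pivot, line 27]
  map_offsets([8, 6, 5, 12, 4, 3, 5, 7], 5) -> -33  [called from locate_pivot, line 28]
Log line origins:
  1 — main, line 45
  2 — locate_pivot, line 26
  3 — weigh_samples, line 2
  4 — weigh_samples, line 7
  5 — map_offsets, line 11
  6 — map_offsets, line 16
  7 — locate_pivot, line 29
A correct fix: line 15: replace `-` with `+`.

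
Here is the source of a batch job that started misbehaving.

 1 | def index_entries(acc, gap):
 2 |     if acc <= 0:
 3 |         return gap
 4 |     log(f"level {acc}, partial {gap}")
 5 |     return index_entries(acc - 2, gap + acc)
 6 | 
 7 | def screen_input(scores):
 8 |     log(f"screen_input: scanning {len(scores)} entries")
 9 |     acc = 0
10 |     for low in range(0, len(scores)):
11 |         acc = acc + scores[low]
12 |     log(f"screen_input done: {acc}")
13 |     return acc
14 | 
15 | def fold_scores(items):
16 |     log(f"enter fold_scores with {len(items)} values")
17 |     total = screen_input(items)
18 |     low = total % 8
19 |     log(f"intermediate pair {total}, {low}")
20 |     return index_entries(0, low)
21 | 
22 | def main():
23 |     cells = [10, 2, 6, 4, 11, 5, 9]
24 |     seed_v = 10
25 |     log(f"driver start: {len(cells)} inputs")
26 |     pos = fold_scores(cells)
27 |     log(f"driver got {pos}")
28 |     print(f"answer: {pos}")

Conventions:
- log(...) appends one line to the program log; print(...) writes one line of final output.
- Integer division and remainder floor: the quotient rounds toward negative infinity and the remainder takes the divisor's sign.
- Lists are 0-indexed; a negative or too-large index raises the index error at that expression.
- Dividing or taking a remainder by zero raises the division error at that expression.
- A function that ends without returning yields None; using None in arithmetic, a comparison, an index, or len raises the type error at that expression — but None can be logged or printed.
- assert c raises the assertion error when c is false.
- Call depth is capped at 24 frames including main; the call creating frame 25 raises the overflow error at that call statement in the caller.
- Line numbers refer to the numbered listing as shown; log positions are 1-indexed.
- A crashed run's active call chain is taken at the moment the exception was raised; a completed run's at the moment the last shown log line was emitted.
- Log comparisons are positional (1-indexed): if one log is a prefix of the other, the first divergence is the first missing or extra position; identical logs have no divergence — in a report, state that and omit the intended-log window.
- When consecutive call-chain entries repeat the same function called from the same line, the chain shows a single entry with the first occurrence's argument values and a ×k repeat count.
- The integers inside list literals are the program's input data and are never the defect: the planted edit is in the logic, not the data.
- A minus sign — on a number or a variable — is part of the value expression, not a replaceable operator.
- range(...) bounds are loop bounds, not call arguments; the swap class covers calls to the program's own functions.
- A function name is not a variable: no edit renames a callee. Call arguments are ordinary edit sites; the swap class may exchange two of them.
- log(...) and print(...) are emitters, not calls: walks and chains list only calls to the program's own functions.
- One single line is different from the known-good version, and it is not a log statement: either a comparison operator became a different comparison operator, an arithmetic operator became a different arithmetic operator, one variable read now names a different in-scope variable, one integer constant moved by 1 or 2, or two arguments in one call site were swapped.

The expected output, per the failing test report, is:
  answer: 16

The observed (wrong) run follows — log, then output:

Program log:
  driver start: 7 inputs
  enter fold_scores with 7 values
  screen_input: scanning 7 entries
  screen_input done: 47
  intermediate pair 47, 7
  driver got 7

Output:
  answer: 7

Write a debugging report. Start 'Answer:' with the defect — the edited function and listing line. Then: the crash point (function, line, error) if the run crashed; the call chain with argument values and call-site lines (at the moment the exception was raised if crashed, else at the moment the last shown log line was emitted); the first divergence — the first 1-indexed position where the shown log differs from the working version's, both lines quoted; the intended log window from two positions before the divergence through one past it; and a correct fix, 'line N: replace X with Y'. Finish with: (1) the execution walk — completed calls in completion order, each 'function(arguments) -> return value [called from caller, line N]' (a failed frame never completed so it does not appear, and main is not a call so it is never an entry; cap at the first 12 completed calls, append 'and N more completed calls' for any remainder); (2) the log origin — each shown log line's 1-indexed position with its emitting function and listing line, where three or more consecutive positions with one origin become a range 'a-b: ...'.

Answer: the defect is in fold_scores at line 20.
Key fact: Position 6 is the first bad log line: 'driver got 7' should read 'level 7, partial 0'.
Call chain: main.
First divergence: at position 6 the run shows 'driver got 7' where the working version logs 'level 7, partial 0'.
Intended log window:
  4: screen_input done: 47
  5: intermediate pair 47, 7
  6: level 7, partial 0
  7: level 5, partial 7
Execution walk:
  screen_input([10, 2, 6, 4, 11, 5, 9]) -> 47  [called from fold_scores, line 17]
  index_entries(0, 7) -> 7  [called from fold_scores, line 20]
  fold_scores([10, 2, 6, 4, 11, 5, 9]) -> 7  [called from main, line 26]
Log line origins:
  1: from main, line 25
  2: from fold_scores, line 16
  3: from screen_input, line 8
  4: from screen_input, line 12
  5: from fold_scores, line 19
  6: from main, line 27
A correct fix: line 20: replace `index_entries(0, low)` with `index_entries(low, 0)`.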